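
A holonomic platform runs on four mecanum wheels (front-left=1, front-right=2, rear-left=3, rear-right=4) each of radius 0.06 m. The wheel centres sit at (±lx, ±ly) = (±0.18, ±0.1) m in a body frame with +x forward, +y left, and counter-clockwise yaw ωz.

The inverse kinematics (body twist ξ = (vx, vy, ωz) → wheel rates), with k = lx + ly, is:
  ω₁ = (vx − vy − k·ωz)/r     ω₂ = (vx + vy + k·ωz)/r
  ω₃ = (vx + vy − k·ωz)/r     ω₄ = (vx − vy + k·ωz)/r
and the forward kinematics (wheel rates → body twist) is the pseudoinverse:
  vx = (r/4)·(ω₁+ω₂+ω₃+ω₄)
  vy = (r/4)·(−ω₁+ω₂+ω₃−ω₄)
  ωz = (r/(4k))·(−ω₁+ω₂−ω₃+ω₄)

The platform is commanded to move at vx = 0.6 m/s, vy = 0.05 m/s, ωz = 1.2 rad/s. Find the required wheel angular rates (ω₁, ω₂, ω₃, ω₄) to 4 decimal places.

k = lx + ly = 0.18 + 0.1 = 0.2800;  k·ωz = 0.2800·1.2 = 0.3360
ω₁ (FL) = (vx − vy − k·ωz)/r = 0.2140/0.06 = 3.5667
ω₂ (FR) = (vx + vy + k·ωz)/r = 0.9860/0.06 = 16.4333
ω₃ (RL) = (vx + vy − k·ωz)/r = 0.3140/0.06 = 5.2333
ω₄ (RR) = (vx − vy + k·ωz)/r = 0.8860/0.06 = 14.7667

(3.5667, 16.4333, 5.2333, 14.7667)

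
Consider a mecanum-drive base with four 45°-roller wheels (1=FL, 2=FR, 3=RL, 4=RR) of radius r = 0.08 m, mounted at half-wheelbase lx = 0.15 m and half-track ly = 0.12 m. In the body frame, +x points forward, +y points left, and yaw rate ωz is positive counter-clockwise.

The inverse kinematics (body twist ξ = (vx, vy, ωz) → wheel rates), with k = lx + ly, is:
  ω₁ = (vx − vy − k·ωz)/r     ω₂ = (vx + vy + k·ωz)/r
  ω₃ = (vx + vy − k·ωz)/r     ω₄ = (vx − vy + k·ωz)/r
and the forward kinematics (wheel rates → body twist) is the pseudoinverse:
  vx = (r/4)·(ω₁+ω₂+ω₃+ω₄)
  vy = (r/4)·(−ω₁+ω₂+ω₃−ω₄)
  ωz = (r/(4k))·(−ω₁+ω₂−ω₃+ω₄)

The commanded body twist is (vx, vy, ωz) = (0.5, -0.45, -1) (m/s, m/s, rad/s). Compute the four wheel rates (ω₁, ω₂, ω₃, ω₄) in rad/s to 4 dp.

(15.2500, -2.7500, 4.0000, 8.5000)

k = lx + ly = 0.15 + 0.12 = 0.2700;  k·ωz = 0.2700·-1 = -0.2700
ω₁ (FL) = (vx − vy − k·ωz)/r = 1.2200/0.08 = 15.2500
ω₂ (FR) = (vx + vy + k·ωz)/r = -0.2200/0.08 = -2.7500
ω₃ (RL) = (vx + vy − k·ωz)/r = 0.3200/0.08 = 4.0000
ω₄ (RR) = (vx − vy + k·ωz)/r = 0.6800/0.08 = 8.5000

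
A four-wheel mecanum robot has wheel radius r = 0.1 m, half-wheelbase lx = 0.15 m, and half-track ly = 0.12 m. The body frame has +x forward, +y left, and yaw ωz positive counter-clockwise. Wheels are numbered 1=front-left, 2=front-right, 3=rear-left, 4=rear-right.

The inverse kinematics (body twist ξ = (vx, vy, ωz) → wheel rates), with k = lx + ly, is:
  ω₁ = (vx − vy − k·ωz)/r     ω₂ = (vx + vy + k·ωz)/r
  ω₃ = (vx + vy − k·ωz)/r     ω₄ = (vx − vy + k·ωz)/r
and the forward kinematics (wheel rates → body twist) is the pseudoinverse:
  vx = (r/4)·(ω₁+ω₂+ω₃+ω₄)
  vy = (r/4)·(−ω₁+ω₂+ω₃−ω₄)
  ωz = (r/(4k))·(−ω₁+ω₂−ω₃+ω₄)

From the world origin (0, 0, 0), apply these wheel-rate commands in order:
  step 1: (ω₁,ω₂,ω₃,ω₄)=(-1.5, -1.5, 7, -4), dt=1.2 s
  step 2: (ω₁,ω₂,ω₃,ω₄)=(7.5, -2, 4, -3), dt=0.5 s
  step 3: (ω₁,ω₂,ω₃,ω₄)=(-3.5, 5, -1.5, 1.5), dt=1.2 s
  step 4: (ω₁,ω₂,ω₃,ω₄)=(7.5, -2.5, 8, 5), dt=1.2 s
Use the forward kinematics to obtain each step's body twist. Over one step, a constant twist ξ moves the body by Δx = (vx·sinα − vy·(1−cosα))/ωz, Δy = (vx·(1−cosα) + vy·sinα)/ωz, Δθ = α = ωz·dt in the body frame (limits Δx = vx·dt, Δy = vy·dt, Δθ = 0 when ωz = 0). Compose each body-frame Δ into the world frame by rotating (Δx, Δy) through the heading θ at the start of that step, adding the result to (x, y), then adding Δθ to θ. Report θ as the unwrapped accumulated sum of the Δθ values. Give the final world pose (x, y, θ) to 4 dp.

step 1: ξ=(vx,vy,ωz)=(0.0000, 0.2750, -1.0185), dt=1.2 → body Δ=(0.1778, 0.2538, -1.2222) → world pose (0.1778, 0.2538, -1.2222)
step 2: ξ=(vx,vy,ωz)=(0.1625, -0.0625, -1.5278), dt=0.5 → body Δ=(0.0622, -0.0579, -0.7639) → world pose (0.1447, 0.1755, -1.9861)
step 3: ξ=(vx,vy,ωz)=(0.0375, 0.1375, 1.0648), dt=1.2 → body Δ=(-0.0581, 0.1487, 1.2778) → world pose (0.3041, 0.1687, -0.7083)
step 4: ξ=(vx,vy,ωz)=(0.4500, -0.1750, -1.2037), dt=1.2 → body Δ=(0.2438, -0.4710, -1.4444) → world pose (0.1829, -0.3476, -2.1528)

(0.1829, -0.3476, -2.1528)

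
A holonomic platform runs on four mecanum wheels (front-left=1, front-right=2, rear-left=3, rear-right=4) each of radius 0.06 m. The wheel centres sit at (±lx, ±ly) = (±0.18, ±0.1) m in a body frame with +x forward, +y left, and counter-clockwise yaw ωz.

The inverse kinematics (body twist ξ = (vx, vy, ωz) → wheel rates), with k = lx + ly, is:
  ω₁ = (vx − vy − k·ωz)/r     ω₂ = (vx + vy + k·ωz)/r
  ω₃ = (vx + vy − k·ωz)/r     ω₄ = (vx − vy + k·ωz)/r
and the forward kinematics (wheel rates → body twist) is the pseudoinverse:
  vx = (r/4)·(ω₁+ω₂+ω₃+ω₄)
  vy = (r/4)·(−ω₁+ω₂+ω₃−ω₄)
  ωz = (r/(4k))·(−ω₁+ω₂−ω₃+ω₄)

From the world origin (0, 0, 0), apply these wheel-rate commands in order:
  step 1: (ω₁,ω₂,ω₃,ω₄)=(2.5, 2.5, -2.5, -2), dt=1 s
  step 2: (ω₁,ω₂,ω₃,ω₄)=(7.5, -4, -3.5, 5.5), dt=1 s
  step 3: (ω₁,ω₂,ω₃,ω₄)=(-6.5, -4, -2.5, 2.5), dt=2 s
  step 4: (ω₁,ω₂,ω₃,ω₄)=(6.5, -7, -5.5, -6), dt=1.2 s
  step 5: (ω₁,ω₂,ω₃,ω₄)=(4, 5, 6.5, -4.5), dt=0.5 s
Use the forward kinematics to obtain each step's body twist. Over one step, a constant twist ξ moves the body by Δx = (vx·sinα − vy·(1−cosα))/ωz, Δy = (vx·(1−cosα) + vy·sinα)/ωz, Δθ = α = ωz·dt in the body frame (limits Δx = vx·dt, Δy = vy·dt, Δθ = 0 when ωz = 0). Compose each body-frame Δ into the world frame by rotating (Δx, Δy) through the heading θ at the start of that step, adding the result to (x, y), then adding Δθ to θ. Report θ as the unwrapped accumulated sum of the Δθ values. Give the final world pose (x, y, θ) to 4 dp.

step 1: ξ=(vx,vy,ωz)=(0.0075, -0.0075, 0.0268), dt=1.0 → body Δ=(0.0076, -0.0074, 0.0268) → world pose (0.0076, -0.0074, 0.0268)
step 2: ξ=(vx,vy,ωz)=(0.0825, -0.3075, -0.1339), dt=1.0 → body Δ=(0.0617, -0.3121, -0.1339) → world pose (0.0776, -0.3177, -0.1071)
step 3: ξ=(vx,vy,ωz)=(-0.1575, -0.0375, 0.4018), dt=2.0 → body Δ=(-0.2536, -0.1871, 0.8036) → world pose (-0.1946, -0.4766, 0.6964)
step 4: ξ=(vx,vy,ωz)=(-0.1800, -0.1950, -0.7500), dt=1.2 → body Δ=(-0.2864, -0.1129, -0.9000) → world pose (-0.3419, -0.7469, -0.2036)
step 5: ξ=(vx,vy,ωz)=(0.1650, 0.1800, -0.5357), dt=0.5 → body Δ=(0.0935, 0.0779, -0.2679) → world pose (-0.2345, -0.6895, -0.4714)

(-0.2345, -0.6895, -0.4714)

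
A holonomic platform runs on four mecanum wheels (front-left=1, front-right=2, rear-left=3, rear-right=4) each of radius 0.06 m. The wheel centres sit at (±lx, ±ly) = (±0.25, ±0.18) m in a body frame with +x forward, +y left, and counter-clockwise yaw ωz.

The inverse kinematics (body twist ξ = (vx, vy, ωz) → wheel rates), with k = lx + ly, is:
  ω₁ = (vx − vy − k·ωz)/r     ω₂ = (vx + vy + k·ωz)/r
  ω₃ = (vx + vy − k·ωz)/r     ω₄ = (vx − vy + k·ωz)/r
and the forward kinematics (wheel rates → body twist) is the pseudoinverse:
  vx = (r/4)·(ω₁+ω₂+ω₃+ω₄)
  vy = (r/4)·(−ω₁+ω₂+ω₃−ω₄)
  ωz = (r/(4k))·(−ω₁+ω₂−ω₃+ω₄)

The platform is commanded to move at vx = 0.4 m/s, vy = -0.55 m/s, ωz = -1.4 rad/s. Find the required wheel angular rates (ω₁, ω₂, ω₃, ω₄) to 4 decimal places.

(25.8667, -12.5333, 7.5333, 5.8000)

k = lx + ly = 0.25 + 0.18 = 0.4300;  k·ωz = 0.4300·-1.4 = -0.6020
ω₁ (FL) = (vx − vy − k·ωz)/r = 1.5520/0.06 = 25.8667
ω₂ (FR) = (vx + vy + k·ωz)/r = -0.7520/0.06 = -12.5333
ω₃ (RL) = (vx + vy − k·ωz)/r = 0.4520/0.06 = 7.5333
ω₄ (RR) = (vx − vy + k·ωz)/r = 0.3480/0.06 = 5.8000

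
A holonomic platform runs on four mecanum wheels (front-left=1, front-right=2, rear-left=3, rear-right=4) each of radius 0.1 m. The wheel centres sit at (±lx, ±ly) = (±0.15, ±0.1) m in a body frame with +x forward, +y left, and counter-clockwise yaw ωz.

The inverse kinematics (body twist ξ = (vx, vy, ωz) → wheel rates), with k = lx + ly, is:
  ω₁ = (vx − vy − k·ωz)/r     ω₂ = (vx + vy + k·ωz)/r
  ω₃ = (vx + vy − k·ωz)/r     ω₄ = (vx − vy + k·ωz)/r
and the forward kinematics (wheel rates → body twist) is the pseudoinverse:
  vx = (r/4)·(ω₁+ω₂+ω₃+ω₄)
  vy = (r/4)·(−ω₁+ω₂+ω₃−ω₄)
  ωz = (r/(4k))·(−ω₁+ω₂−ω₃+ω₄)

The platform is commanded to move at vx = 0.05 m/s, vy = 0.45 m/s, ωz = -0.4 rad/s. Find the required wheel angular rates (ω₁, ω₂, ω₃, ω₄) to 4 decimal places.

k = lx + ly = 0.15 + 0.1 = 0.2500;  k·ωz = 0.2500·-0.4 = -0.1000
ω₁ (FL) = (vx − vy − k·ωz)/r = -0.3000/0.1 = -3.0000
ω₂ (FR) = (vx + vy + k·ωz)/r = 0.4000/0.1 = 4.0000
ω₃ (RL) = (vx + vy − k·ωz)/r = 0.6000/0.1 = 6.0000
ω₄ (RR) = (vx − vy + k·ωz)/r = -0.5000/0.1 = -5.0000

(-3.0000, 4.0000, 6.0000, -5.0000)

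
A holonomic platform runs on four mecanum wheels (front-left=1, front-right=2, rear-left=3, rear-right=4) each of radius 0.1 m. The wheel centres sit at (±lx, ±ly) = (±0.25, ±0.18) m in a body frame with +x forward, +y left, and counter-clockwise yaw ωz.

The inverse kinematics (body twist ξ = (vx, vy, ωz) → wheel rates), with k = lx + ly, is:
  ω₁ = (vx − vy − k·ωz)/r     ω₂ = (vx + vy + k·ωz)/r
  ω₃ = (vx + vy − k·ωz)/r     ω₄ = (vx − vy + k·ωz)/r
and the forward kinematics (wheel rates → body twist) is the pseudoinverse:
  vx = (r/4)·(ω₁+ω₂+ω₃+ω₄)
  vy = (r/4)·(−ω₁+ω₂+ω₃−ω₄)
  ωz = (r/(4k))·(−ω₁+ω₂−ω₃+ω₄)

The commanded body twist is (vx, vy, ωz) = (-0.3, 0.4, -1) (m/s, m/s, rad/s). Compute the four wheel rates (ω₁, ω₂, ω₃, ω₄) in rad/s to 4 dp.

(-2.7000, -3.3000, 5.3000, -11.3000)

k = lx + ly = 0.25 + 0.18 = 0.4300;  k·ωz = 0.4300·-1 = -0.4300
ω₁ (FL) = (vx − vy − k·ωz)/r = -0.2700/0.1 = -2.7000
ω₂ (FR) = (vx + vy + k·ωz)/r = -0.3300/0.1 = -3.3000
ω₃ (RL) = (vx + vy − k·ωz)/r = 0.5300/0.1 = 5.3000
ω₄ (RR) = (vx − vy + k·ωz)/r = -1.1300/0.1 = -11.3000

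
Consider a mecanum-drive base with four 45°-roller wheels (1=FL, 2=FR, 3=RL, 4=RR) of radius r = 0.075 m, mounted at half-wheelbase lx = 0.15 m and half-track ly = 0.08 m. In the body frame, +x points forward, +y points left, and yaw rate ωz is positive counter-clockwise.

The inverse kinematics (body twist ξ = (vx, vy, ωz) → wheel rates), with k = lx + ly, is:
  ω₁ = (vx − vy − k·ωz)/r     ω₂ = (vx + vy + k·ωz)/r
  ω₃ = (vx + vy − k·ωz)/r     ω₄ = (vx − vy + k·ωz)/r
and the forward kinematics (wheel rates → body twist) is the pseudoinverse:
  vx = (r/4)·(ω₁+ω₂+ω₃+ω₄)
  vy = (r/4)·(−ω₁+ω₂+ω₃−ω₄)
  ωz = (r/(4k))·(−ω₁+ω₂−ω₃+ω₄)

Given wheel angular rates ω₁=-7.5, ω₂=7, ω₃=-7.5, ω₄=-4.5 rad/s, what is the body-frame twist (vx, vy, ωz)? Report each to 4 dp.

(-0.2344, 0.2156, 1.4266)

k = lx + ly = 0.15 + 0.08 = 0.2300
ω₁+ω₂+ω₃+ω₄ = -12.5000  →  vx = (0.075/4)·-12.5000 = -0.2344
−ω₁+ω₂+ω₃−ω₄ = 11.5000  →  vy = (0.075/4)·11.5000 = 0.2156
−ω₁+ω₂−ω₃+ω₄ = 17.5000  →  ωz = (0.075/0.9200)·17.5000 = 1.4266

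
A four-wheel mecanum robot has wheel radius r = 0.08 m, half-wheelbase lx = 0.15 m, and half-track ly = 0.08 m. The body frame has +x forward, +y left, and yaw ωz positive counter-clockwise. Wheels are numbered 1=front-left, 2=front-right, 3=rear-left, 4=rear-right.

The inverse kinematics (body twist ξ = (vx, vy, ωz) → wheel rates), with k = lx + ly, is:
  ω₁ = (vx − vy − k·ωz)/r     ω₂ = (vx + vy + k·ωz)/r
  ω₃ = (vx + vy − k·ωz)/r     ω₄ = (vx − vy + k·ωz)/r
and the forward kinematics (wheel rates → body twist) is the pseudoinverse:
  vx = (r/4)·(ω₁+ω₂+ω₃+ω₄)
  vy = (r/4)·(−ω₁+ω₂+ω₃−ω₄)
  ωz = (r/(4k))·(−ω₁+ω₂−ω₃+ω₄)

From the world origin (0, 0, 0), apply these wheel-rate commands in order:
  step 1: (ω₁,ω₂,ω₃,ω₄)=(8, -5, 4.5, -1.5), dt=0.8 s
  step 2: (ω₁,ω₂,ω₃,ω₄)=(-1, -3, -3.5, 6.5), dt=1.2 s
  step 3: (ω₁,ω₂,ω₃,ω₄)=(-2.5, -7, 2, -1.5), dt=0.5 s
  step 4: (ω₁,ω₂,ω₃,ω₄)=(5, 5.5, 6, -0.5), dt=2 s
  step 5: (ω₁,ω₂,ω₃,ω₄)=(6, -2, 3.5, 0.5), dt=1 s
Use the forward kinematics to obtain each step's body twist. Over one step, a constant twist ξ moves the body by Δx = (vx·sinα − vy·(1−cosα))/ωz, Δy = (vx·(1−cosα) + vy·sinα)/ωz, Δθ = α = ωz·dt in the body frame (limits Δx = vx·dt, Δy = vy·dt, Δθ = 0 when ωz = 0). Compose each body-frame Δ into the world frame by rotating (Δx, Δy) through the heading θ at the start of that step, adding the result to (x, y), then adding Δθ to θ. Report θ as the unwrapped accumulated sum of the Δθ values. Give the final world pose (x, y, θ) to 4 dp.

(-0.0901, -0.8256, -2.8348)

step 1: ξ=(vx,vy,ωz)=(0.1200, -0.1400, -1.6522), dt=0.8 → body Δ=(0.0065, -0.1369, -1.3217) → world pose (0.0065, -0.1369, -1.3217)
step 2: ξ=(vx,vy,ωz)=(-0.0200, -0.2400, 0.6957), dt=1.2 → body Δ=(0.0921, -0.2651, 0.8348) → world pose (-0.2277, -0.2914, -0.4870)
step 3: ξ=(vx,vy,ωz)=(-0.1800, -0.0200, -0.6957), dt=0.5 → body Δ=(-0.0899, 0.0057, -0.3478) → world pose (-0.3045, -0.2443, -0.8348)
step 4: ξ=(vx,vy,ωz)=(0.3200, 0.1400, -0.5217), dt=2.0 → body Δ=(0.6633, -0.0728, -1.0435) → world pose (0.0868, -0.7848, -1.8783)
step 5: ξ=(vx,vy,ωz)=(0.1600, -0.1000, -0.9565), dt=1.0 → body Δ=(0.0924, -0.1563, -0.9565) → world pose (-0.0901, -0.8256, -2.8348)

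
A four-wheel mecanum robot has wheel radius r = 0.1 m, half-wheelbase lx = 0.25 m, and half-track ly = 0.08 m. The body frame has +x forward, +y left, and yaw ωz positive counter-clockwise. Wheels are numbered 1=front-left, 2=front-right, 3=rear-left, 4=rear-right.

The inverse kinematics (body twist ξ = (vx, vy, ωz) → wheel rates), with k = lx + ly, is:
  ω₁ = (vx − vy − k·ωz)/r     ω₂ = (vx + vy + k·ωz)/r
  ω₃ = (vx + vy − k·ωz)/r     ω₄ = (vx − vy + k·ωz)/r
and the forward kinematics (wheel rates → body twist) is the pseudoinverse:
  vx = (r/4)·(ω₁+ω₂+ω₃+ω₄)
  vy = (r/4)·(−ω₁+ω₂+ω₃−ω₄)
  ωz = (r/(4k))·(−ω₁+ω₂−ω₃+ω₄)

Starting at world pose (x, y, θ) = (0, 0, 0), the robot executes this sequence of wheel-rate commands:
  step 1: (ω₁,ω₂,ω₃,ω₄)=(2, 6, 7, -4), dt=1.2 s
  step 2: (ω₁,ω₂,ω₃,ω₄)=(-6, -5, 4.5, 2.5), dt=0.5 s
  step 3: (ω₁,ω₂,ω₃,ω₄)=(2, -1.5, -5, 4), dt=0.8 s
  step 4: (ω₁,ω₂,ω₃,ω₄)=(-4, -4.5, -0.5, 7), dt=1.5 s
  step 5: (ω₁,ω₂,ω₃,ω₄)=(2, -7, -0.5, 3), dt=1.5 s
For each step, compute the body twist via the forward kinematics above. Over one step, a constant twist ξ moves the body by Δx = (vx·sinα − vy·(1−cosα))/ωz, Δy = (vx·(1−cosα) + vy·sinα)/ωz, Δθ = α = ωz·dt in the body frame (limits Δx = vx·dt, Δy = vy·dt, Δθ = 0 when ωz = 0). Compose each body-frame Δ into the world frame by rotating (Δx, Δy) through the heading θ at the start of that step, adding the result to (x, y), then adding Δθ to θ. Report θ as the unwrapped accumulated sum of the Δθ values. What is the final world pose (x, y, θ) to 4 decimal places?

step 1: ξ=(vx,vy,ωz)=(0.2750, 0.3750, -0.5303), dt=1.2 → body Δ=(0.4466, 0.3187, -0.6364) → world pose (0.4466, 0.3187, -0.6364)
step 2: ξ=(vx,vy,ωz)=(-0.1000, 0.0750, -0.0758), dt=0.5 → body Δ=(-0.0493, 0.0384, -0.0379) → world pose (0.4298, 0.3789, -0.6742)
step 3: ξ=(vx,vy,ωz)=(-0.0125, -0.3125, 0.4167), dt=0.8 → body Δ=(0.0315, -0.2470, 0.3333) → world pose (0.3001, 0.1663, -0.3409)
step 4: ξ=(vx,vy,ωz)=(-0.0500, -0.2000, 0.5303), dt=1.5 → body Δ=(0.0458, -0.2976, 0.7955) → world pose (0.2438, -0.1295, 0.4545)
step 5: ξ=(vx,vy,ωz)=(-0.0625, -0.3125, -0.4167), dt=1.5 → body Δ=(-0.2295, -0.4105, -0.6250) → world pose (0.2178, -0.5991, -0.1705)

(0.2178, -0.5991, -0.1705)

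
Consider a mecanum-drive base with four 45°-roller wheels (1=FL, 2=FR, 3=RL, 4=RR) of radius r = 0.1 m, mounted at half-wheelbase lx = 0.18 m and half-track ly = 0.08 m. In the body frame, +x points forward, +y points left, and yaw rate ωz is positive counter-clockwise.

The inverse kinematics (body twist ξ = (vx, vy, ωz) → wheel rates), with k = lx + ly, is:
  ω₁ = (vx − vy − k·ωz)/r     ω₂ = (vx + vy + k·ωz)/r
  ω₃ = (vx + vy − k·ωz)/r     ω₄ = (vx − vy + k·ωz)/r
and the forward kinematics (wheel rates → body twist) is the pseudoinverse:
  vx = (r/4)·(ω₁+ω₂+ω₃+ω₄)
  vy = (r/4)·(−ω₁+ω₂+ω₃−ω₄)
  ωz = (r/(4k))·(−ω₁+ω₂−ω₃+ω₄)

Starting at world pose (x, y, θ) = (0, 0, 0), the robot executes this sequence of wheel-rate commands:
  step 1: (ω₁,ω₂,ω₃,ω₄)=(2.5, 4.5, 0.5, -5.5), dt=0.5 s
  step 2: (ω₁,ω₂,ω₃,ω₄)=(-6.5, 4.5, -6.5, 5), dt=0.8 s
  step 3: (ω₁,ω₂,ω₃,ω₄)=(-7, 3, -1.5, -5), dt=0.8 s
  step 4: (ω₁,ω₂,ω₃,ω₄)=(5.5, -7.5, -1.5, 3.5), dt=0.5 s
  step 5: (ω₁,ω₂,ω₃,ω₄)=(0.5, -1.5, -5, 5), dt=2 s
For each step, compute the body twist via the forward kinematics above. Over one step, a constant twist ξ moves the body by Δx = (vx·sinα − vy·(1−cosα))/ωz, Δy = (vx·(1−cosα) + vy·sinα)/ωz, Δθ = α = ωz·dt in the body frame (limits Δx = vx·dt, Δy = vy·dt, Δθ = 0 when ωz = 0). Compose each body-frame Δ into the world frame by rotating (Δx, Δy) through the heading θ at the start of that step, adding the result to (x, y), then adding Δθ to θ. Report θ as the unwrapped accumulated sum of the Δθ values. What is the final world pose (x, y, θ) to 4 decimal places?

step 1: ξ=(vx,vy,ωz)=(0.0500, 0.2000, -0.3846), dt=0.5 → body Δ=(0.0344, 0.0970, -0.1923) → world pose (0.0344, 0.0970, -0.1923)
step 2: ξ=(vx,vy,ωz)=(-0.0875, -0.0125, 2.1635), dt=0.8 → body Δ=(-0.0332, -0.0526, 1.7308) → world pose (-0.0082, 0.0517, 1.5385)
step 3: ξ=(vx,vy,ωz)=(-0.2625, 0.3375, 0.6250), dt=0.8 → body Δ=(-0.2675, 0.2075, 0.5000) → world pose (-0.2242, -0.2089, 2.0385)
step 4: ξ=(vx,vy,ωz)=(0.0000, -0.4500, -0.7692), dt=0.5 → body Δ=(-0.0427, -0.2195, -0.3846) → world pose (-0.0091, -0.1481, 1.6538)
step 5: ξ=(vx,vy,ωz)=(-0.0250, -0.3000, 0.7692), dt=2.0 → body Δ=(0.3449, -0.4212, 1.5385) → world pose (0.3821, 0.2306, 3.1923)

(0.3821, 0.2306, 3.1923)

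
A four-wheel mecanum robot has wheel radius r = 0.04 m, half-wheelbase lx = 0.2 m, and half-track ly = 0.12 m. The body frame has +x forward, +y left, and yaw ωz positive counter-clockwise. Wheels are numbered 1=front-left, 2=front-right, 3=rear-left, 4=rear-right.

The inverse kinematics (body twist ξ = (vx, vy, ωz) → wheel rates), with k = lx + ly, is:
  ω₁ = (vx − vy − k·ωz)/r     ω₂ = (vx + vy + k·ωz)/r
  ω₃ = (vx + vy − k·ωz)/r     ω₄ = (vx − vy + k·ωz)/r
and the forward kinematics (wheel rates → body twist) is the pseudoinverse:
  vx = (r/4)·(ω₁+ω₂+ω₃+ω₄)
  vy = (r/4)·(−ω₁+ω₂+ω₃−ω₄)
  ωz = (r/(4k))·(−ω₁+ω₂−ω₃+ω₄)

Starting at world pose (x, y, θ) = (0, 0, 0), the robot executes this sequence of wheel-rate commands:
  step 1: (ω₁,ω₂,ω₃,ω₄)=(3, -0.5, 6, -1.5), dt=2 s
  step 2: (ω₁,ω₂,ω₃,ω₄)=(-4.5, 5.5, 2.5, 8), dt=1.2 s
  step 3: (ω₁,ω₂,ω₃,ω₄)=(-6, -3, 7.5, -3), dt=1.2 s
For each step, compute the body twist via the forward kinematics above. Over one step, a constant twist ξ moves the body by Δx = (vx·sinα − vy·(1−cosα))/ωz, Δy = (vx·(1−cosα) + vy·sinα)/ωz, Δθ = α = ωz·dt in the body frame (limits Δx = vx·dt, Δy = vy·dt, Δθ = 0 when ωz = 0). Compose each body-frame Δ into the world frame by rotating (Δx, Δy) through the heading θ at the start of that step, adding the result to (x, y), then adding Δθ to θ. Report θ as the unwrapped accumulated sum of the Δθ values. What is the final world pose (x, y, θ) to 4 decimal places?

step 1: ξ=(vx,vy,ωz)=(0.0700, 0.0400, -0.3438), dt=2.0 → body Δ=(0.1557, 0.0276, -0.6875) → world pose (0.1557, 0.0276, -0.6875)
step 2: ξ=(vx,vy,ωz)=(0.1150, 0.0450, 0.4844), dt=1.2 → body Δ=(0.1151, 0.0900, 0.5812) → world pose (0.3017, 0.0241, -0.1063)
step 3: ξ=(vx,vy,ωz)=(-0.0450, 0.1350, -0.2344), dt=1.2 → body Δ=(-0.0307, 0.1674, -0.2812) → world pose (0.2890, 0.1938, -0.3875)

(0.2890, 0.1938, -0.3875)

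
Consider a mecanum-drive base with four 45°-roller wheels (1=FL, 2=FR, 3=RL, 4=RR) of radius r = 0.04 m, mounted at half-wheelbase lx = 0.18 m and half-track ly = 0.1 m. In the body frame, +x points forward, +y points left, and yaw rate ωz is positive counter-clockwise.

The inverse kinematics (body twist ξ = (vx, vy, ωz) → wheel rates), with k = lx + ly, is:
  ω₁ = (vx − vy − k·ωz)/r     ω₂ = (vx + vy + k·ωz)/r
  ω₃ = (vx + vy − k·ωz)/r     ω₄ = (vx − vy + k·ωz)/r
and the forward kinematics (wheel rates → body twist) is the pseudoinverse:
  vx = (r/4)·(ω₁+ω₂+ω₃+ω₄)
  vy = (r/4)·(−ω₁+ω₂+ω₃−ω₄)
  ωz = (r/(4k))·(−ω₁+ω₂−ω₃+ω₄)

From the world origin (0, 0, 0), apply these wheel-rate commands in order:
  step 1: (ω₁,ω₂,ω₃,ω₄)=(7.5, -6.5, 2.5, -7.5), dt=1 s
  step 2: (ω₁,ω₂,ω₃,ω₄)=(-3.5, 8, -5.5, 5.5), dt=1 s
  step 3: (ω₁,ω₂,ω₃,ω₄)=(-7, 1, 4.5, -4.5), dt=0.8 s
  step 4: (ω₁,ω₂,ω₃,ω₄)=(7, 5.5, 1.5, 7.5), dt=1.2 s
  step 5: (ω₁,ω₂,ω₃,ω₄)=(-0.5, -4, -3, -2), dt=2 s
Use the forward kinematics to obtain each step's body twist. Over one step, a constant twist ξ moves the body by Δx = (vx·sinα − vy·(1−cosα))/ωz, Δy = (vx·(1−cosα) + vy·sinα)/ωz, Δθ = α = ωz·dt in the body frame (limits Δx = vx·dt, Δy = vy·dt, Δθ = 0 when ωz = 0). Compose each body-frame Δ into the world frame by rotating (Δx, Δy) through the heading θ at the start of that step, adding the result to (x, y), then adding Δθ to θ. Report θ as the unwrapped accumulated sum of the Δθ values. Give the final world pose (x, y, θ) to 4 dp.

(0.0225, -0.0752, -0.0679)

step 1: ξ=(vx,vy,ωz)=(-0.0400, -0.0400, -0.8571), dt=1.0 → body Δ=(-0.0514, -0.0192, -0.8571) → world pose (-0.0514, -0.0192, -0.8571)
step 2: ξ=(vx,vy,ωz)=(0.0450, 0.0050, 0.8036), dt=1.0 → body Δ=(0.0384, 0.0216, 0.8036) → world pose (-0.0099, -0.0341, -0.0536)
step 3: ξ=(vx,vy,ωz)=(-0.0600, 0.1700, -0.0357), dt=0.8 → body Δ=(-0.0461, 0.1367, -0.0286) → world pose (-0.0486, 0.1049, -0.0821)
step 4: ξ=(vx,vy,ωz)=(0.2150, -0.0750, 0.1607), dt=1.2 → body Δ=(0.2651, -0.0646, 0.1929) → world pose (0.2103, 0.0187, 0.1107)
step 5: ξ=(vx,vy,ωz)=(-0.0950, -0.0450, -0.0893), dt=2.0 → body Δ=(-0.1970, -0.0726, -0.1786) → world pose (0.0225, -0.0752, -0.0679)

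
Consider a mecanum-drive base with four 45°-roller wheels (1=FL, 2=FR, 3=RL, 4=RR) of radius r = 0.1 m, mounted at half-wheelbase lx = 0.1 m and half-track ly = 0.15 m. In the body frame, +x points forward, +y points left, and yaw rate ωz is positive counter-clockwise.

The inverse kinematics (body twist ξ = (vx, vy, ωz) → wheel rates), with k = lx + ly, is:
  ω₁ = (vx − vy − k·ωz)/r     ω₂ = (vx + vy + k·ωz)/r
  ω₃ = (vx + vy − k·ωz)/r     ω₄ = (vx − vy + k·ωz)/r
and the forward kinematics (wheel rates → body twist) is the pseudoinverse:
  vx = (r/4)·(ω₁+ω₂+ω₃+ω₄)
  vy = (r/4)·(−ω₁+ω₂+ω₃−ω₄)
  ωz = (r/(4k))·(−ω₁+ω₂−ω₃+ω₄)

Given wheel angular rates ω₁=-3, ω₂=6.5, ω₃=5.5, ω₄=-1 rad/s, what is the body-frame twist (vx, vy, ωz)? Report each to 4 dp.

k = lx + ly = 0.1 + 0.15 = 0.2500
ω₁+ω₂+ω₃+ω₄ = 8.0000  →  vx = (0.1/4)·8.0000 = 0.2000
−ω₁+ω₂+ω₃−ω₄ = 16.0000  →  vy = (0.1/4)·16.0000 = 0.4000
−ω₁+ω₂−ω₃+ω₄ = 3.0000  →  ωz = (0.1/1.0000)·3.0000 = 0.3000

(0.2000, 0.4000, 0.3000)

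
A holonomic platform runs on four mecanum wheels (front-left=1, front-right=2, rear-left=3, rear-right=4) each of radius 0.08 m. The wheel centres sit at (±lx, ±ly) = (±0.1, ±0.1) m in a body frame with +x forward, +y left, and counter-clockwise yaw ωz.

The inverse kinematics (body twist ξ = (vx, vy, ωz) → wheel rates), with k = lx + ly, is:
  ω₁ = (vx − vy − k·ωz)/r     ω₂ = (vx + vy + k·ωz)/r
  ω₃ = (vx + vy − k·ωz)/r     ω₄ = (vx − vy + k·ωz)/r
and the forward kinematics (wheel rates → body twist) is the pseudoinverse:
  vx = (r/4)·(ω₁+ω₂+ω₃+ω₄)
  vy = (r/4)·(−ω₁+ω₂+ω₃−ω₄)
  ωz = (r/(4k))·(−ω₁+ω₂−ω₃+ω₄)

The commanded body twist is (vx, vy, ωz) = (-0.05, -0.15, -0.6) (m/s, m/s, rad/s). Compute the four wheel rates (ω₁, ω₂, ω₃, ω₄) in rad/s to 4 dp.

k = lx + ly = 0.1 + 0.1 = 0.2000;  k·ωz = 0.2000·-0.6 = -0.1200
ω₁ (FL) = (vx − vy − k·ωz)/r = 0.2200/0.08 = 2.7500
ω₂ (FR) = (vx + vy + k·ωz)/r = -0.3200/0.08 = -4.0000
ω₃ (RL) = (vx + vy − k·ωz)/r = -0.0800/0.08 = -1.0000
ω₄ (RR) = (vx − vy + k·ωz)/r = -0.0200/0.08 = -0.2500

(2.7500, -4.0000, -1.0000, -0.2500)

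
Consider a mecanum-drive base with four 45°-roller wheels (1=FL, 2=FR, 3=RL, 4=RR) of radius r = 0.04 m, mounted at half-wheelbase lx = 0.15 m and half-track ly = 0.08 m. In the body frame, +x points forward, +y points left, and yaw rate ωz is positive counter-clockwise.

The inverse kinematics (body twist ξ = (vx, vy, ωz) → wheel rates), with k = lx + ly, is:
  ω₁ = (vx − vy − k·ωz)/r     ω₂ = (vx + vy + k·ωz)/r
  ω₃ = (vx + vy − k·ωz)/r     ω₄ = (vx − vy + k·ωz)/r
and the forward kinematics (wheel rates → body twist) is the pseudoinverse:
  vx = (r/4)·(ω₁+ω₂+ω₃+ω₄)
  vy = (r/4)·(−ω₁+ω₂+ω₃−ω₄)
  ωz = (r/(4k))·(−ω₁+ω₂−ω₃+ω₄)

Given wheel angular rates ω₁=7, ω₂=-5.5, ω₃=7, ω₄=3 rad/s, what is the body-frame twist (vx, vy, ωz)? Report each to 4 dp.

k = lx + ly = 0.15 + 0.08 = 0.2300
ω₁+ω₂+ω₃+ω₄ = 11.5000  →  vx = (0.04/4)·11.5000 = 0.1150
−ω₁+ω₂+ω₃−ω₄ = -8.5000  →  vy = (0.04/4)·-8.5000 = -0.0850
−ω₁+ω₂−ω₃+ω₄ = -16.5000  →  ωz = (0.04/0.9200)·-16.5000 = -0.7174

(0.1150, -0.0850, -0.7174)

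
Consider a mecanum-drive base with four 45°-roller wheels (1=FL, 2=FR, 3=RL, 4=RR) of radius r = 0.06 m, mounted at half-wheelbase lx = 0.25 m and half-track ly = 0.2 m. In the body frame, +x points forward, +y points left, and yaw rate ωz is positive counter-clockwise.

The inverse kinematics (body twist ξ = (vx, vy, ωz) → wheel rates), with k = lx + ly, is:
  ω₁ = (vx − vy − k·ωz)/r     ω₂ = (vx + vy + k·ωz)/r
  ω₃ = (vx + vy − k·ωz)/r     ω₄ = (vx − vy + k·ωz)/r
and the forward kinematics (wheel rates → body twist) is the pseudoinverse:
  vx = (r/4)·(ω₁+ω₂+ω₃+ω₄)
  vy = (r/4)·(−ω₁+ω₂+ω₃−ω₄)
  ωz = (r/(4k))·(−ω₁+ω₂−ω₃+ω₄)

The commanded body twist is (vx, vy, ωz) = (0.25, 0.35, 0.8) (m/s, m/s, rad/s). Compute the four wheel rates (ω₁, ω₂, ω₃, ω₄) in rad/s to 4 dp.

k = lx + ly = 0.25 + 0.2 = 0.4500;  k·ωz = 0.4500·0.8 = 0.3600
ω₁ (FL) = (vx − vy − k·ωz)/r = -0.4600/0.06 = -7.6667
ω₂ (FR) = (vx + vy + k·ωz)/r = 0.9600/0.06 = 16.0000
ω₃ (RL) = (vx + vy − k·ωz)/r = 0.2400/0.06 = 4.0000
ω₄ (RR) = (vx − vy + k·ωz)/r = 0.2600/0.06 = 4.3333

(-7.6667, 16.0000, 4.0000, 4.3333)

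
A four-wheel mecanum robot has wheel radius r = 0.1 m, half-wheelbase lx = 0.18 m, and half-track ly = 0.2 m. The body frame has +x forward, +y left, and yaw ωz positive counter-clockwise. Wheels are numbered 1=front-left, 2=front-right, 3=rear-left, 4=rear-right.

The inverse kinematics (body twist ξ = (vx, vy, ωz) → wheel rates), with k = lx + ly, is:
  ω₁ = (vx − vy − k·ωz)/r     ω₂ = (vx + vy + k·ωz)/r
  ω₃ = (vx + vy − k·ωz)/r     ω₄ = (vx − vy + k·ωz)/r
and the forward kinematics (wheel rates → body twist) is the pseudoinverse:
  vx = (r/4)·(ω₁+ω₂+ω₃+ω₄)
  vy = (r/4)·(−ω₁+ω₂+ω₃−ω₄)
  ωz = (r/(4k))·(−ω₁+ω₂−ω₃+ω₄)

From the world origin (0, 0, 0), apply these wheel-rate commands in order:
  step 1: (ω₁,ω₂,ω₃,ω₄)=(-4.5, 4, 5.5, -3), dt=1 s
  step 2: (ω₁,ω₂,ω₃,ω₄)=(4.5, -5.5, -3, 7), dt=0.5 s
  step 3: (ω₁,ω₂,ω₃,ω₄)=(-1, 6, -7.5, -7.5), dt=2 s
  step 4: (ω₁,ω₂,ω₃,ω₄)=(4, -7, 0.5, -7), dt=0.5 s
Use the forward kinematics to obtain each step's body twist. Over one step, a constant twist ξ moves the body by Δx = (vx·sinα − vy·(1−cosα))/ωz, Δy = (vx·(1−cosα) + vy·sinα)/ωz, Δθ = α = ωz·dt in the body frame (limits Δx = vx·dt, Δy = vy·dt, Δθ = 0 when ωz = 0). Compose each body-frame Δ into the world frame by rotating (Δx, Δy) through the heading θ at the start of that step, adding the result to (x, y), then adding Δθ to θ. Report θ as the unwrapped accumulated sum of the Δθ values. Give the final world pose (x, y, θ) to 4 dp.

(-0.5653, 0.1604, 0.3125)

step 1: ξ=(vx,vy,ωz)=(0.0500, 0.4250, 0.0000), dt=1.0 → body Δ=(0.0500, 0.4250, 0.0000) → world pose (0.0500, 0.4250, 0.0000)
step 2: ξ=(vx,vy,ωz)=(0.0750, -0.5000, 0.0000), dt=0.5 → body Δ=(0.0375, -0.2500, 0.0000) → world pose (0.0875, 0.1750, 0.0000)
step 3: ξ=(vx,vy,ωz)=(-0.2500, 0.1750, 0.4605), dt=2.0 → body Δ=(-0.5824, 0.0881, 0.9211) → world pose (-0.4949, 0.2631, 0.9211)
step 4: ξ=(vx,vy,ωz)=(-0.2375, -0.0875, -1.2171), dt=0.5 → body Δ=(-0.1245, -0.0061, -0.6086) → world pose (-0.5653, 0.1604, 0.3125)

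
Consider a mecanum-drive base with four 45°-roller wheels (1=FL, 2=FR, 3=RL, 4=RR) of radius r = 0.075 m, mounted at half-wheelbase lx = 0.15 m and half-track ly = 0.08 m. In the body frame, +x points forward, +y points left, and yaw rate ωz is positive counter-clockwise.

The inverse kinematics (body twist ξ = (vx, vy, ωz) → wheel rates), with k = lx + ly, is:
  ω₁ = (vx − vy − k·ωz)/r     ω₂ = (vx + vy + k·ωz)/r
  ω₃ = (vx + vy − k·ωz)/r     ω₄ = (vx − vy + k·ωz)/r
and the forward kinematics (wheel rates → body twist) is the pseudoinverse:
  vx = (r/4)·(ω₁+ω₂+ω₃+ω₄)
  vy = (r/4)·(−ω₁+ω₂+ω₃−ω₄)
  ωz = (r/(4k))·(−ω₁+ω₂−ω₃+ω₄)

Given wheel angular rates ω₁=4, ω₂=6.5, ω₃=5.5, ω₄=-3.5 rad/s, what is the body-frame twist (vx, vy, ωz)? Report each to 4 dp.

(0.2344, 0.2156, -0.5299)

k = lx + ly = 0.15 + 0.08 = 0.2300
ω₁+ω₂+ω₃+ω₄ = 12.5000  →  vx = (0.075/4)·12.5000 = 0.2344
−ω₁+ω₂+ω₃−ω₄ = 11.5000  →  vy = (0.075/4)·11.5000 = 0.2156
−ω₁+ω₂−ω₃+ω₄ = -6.5000  →  ωz = (0.075/0.9200)·-6.5000 = -0.5299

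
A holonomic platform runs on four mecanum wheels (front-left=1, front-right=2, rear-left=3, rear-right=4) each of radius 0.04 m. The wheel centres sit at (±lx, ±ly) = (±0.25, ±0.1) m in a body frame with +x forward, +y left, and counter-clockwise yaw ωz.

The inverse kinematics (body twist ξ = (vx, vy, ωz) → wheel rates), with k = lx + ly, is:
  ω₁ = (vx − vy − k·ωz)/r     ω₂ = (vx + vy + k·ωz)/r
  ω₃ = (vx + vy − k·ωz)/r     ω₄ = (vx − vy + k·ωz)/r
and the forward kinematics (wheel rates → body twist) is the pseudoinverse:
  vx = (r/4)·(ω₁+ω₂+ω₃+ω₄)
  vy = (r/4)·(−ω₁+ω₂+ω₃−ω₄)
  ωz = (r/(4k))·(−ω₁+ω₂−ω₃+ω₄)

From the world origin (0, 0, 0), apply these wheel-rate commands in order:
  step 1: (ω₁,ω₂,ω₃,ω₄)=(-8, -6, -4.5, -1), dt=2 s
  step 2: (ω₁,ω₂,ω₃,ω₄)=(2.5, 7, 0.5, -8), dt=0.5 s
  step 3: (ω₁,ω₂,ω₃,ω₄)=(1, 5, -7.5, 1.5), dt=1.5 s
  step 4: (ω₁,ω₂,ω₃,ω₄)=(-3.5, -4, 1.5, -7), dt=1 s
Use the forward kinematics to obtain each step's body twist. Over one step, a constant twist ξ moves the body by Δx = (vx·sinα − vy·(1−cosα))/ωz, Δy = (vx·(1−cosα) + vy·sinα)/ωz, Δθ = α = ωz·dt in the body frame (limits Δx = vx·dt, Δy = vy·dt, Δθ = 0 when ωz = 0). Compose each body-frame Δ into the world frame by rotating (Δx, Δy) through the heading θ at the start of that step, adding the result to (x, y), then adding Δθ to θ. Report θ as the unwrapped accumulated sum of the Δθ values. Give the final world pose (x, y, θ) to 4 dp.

step 1: ξ=(vx,vy,ωz)=(-0.1950, -0.0150, 0.1571), dt=2.0 → body Δ=(-0.3789, -0.0903, 0.3143) → world pose (-0.3789, -0.0903, 0.3143)
step 2: ξ=(vx,vy,ωz)=(0.0200, 0.1300, -0.1143), dt=0.5 → body Δ=(0.0119, 0.0647, -0.0571) → world pose (-0.3877, -0.0251, 0.2571)
step 3: ξ=(vx,vy,ωz)=(0.0000, -0.0500, 0.3714), dt=1.5 → body Δ=(0.0204, -0.0712, 0.5571) → world pose (-0.3499, -0.0888, 0.8143)
step 4: ξ=(vx,vy,ωz)=(-0.1300, 0.0800, -0.2571), dt=1.0 → body Δ=(-0.1183, 0.0957, -0.2571) → world pose (-0.5007, -0.1091, 0.5571)

(-0.5007, -0.1091, 0.5571)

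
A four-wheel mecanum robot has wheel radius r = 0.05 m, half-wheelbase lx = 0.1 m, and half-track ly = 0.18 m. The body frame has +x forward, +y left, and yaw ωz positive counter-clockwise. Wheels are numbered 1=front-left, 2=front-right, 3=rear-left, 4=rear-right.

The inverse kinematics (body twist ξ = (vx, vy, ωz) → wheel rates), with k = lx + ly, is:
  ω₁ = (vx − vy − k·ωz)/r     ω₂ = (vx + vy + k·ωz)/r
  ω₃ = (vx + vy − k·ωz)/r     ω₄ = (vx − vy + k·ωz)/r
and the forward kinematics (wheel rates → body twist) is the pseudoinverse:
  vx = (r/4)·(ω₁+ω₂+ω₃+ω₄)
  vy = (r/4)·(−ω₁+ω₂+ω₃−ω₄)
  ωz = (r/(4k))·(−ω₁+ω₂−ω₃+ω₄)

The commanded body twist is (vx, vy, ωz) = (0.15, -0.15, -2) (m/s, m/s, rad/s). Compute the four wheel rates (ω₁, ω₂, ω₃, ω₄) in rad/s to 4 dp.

k = lx + ly = 0.1 + 0.18 = 0.2800;  k·ωz = 0.2800·-2 = -0.5600
ω₁ (FL) = (vx − vy − k·ωz)/r = 0.8600/0.05 = 17.2000
ω₂ (FR) = (vx + vy + k·ωz)/r = -0.5600/0.05 = -11.2000
ω₃ (RL) = (vx + vy − k·ωz)/r = 0.5600/0.05 = 11.2000
ω₄ (RR) = (vx − vy + k·ωz)/r = -0.2600/0.05 = -5.2000

(17.2000, -11.2000, 11.2000, -5.2000)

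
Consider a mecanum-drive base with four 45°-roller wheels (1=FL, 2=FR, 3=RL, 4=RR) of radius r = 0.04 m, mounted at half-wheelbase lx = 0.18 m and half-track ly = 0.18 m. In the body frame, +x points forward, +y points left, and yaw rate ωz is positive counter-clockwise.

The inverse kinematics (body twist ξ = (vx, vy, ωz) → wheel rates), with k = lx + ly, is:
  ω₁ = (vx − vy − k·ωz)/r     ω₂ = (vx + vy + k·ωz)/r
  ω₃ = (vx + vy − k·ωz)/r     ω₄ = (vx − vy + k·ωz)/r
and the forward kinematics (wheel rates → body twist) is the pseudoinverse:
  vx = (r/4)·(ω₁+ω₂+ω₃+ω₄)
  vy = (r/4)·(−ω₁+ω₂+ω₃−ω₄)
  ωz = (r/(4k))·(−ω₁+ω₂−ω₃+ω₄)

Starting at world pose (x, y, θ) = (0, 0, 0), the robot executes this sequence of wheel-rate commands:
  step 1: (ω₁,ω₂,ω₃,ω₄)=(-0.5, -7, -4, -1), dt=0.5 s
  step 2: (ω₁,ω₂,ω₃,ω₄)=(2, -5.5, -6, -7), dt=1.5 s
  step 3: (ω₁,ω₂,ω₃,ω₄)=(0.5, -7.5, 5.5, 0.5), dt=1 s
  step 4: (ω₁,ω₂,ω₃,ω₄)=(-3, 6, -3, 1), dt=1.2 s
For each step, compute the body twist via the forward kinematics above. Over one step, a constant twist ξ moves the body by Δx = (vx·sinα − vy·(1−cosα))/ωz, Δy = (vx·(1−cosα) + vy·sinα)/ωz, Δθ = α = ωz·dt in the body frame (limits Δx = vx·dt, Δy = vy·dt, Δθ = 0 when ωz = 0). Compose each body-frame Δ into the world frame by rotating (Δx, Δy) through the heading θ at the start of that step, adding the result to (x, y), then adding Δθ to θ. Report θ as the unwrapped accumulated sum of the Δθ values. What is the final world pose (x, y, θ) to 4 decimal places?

step 1: ξ=(vx,vy,ωz)=(-0.1250, -0.0950, -0.0972), dt=0.5 → body Δ=(-0.0636, -0.0460, -0.0486) → world pose (-0.0636, -0.0460, -0.0486)
step 2: ξ=(vx,vy,ωz)=(-0.1650, -0.0650, -0.2361), dt=1.5 → body Δ=(-0.2594, -0.0521, -0.3542) → world pose (-0.3253, -0.0854, -0.4028)
step 3: ξ=(vx,vy,ωz)=(-0.0100, -0.0300, -0.3611), dt=1.0 → body Δ=(-0.0151, -0.0276, -0.3611) → world pose (-0.3500, -0.1048, -0.7639)
step 4: ξ=(vx,vy,ωz)=(0.0100, 0.0500, 0.3611), dt=1.2 → body Δ=(-0.0012, 0.0607, 0.4333) → world pose (-0.3089, -0.0602, -0.3306)

(-0.3089, -0.0602, -0.3306)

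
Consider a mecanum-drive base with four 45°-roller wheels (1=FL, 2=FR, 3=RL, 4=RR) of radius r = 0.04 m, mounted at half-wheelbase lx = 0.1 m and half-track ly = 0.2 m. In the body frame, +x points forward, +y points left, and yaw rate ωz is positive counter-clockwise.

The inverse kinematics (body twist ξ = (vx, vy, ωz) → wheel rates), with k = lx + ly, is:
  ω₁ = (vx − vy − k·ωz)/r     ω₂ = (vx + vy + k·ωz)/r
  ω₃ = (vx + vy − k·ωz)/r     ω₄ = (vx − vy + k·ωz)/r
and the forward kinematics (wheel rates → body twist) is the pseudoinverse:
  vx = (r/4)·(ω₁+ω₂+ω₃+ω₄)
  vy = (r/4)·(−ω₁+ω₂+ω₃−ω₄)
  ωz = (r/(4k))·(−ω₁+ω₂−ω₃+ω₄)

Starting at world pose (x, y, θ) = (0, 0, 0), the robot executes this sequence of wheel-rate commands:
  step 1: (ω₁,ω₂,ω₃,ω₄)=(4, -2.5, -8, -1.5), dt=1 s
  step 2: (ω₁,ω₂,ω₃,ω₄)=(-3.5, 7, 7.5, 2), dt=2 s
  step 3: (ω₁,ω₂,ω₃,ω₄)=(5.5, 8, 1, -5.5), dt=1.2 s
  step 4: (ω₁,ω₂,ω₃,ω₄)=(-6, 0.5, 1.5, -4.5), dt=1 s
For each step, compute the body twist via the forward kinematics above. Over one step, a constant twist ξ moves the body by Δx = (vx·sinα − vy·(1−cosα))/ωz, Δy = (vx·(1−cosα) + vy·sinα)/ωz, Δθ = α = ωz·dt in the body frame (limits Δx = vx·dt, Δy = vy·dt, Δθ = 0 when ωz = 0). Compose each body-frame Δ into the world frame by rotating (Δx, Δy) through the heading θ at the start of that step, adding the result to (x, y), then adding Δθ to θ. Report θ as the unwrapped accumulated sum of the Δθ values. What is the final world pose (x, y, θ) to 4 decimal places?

step 1: ξ=(vx,vy,ωz)=(-0.0800, -0.1300, 0.0000), dt=1.0 → body Δ=(-0.0800, -0.1300, 0.0000) → world pose (-0.0800, -0.1300, 0.0000)
step 2: ξ=(vx,vy,ωz)=(0.1300, 0.1600, 0.1667), dt=2.0 → body Δ=(0.2024, 0.3570, 0.3333) → world pose (0.1224, 0.2270, 0.3333)
step 3: ξ=(vx,vy,ωz)=(0.0900, 0.0900, -0.1333), dt=1.2 → body Δ=(0.1162, 0.0989, -0.1600) → world pose (0.1998, 0.3585, 0.1733)
step 4: ξ=(vx,vy,ωz)=(-0.0850, 0.1250, 0.0167), dt=1.0 → body Δ=(-0.0860, 0.1243, 0.0167) → world pose (0.0936, 0.4661, 0.1900)

(0.0936, 0.4661, 0.1900)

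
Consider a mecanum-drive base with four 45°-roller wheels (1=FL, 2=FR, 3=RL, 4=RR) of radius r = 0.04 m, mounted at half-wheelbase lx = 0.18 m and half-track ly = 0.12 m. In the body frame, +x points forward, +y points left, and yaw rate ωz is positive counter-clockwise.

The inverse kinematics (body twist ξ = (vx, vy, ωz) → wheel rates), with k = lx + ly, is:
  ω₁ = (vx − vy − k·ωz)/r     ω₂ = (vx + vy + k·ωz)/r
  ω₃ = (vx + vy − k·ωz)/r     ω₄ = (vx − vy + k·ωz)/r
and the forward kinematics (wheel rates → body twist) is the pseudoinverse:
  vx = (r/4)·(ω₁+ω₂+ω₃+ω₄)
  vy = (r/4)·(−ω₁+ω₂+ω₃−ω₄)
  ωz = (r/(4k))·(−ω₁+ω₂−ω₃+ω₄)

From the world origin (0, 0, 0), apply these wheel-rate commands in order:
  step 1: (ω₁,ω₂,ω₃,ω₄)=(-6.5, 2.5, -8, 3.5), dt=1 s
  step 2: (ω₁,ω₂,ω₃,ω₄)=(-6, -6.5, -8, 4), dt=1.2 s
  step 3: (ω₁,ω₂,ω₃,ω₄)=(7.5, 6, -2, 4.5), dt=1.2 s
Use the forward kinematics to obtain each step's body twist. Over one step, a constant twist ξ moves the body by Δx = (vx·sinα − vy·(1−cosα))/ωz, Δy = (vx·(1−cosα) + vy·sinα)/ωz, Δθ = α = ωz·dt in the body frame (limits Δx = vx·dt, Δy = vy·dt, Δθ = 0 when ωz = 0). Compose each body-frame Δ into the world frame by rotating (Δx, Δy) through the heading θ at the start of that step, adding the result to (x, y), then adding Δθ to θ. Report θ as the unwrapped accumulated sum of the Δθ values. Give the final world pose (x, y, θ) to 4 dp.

step 1: ξ=(vx,vy,ωz)=(-0.0850, -0.0250, 0.6833), dt=1.0 → body Δ=(-0.0703, -0.0510, 0.6833) → world pose (-0.0703, -0.0510, 0.6833)
step 2: ξ=(vx,vy,ωz)=(-0.1650, -0.1250, 0.3833), dt=1.2 → body Δ=(-0.1572, -0.1895, 0.4600) → world pose (-0.0726, -0.2972, 1.1433)
step 3: ξ=(vx,vy,ωz)=(0.1600, -0.0800, 0.1667), dt=1.2 → body Δ=(0.2003, -0.0762, 0.2000) → world pose (0.0798, -0.1466, 1.3433)

(0.0798, -0.1466, 1.3433)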